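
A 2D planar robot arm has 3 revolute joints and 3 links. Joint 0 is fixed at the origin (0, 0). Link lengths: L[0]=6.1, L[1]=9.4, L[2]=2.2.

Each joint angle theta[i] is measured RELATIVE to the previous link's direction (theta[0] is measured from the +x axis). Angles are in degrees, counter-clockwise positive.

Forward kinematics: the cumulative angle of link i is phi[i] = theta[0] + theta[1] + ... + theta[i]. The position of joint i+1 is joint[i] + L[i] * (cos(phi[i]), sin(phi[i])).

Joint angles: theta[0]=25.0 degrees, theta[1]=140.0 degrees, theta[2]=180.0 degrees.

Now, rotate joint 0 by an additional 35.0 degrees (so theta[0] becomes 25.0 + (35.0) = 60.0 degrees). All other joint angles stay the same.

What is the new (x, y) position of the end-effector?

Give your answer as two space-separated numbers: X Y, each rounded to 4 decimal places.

joint[0] = (0.0000, 0.0000)  (base)
link 0: phi[0] = 60 = 60 deg
  cos(60 deg) = 0.5000, sin(60 deg) = 0.8660
  joint[1] = (0.0000, 0.0000) + 6.1 * (0.5000, 0.8660) = (0.0000 + 3.0500, 0.0000 + 5.2828) = (3.0500, 5.2828)
link 1: phi[1] = 60 + 140 = 200 deg
  cos(200 deg) = -0.9397, sin(200 deg) = -0.3420
  joint[2] = (3.0500, 5.2828) + 9.4 * (-0.9397, -0.3420) = (3.0500 + -8.8331, 5.2828 + -3.2150) = (-5.7831, 2.0678)
link 2: phi[2] = 60 + 140 + 180 = 380 deg
  cos(380 deg) = 0.9397, sin(380 deg) = 0.3420
  joint[3] = (-5.7831, 2.0678) + 2.2 * (0.9397, 0.3420) = (-5.7831 + 2.0673, 2.0678 + 0.7524) = (-3.7158, 2.8202)
End effector: (-3.7158, 2.8202)

Answer: -3.7158 2.8202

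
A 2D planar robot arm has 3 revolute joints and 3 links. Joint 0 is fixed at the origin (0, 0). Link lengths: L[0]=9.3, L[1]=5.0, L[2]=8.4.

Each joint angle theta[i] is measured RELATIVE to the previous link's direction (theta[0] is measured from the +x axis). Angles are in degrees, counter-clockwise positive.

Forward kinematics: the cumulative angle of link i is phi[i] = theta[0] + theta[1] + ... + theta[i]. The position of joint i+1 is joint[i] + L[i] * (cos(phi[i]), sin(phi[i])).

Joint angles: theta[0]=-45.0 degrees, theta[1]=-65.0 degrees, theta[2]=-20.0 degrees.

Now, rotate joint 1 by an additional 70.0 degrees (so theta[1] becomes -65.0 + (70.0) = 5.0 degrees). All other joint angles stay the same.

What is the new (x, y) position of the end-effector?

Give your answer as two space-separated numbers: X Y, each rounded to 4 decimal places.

Answer: 14.6063 -17.0646

Derivation:
joint[0] = (0.0000, 0.0000)  (base)
link 0: phi[0] = -45 = -45 deg
  cos(-45 deg) = 0.7071, sin(-45 deg) = -0.7071
  joint[1] = (0.0000, 0.0000) + 9.3 * (0.7071, -0.7071) = (0.0000 + 6.5761, 0.0000 + -6.5761) = (6.5761, -6.5761)
link 1: phi[1] = -45 + 5 = -40 deg
  cos(-40 deg) = 0.7660, sin(-40 deg) = -0.6428
  joint[2] = (6.5761, -6.5761) + 5 * (0.7660, -0.6428) = (6.5761 + 3.8302, -6.5761 + -3.2139) = (10.4063, -9.7900)
link 2: phi[2] = -45 + 5 + -20 = -60 deg
  cos(-60 deg) = 0.5000, sin(-60 deg) = -0.8660
  joint[3] = (10.4063, -9.7900) + 8.4 * (0.5000, -0.8660) = (10.4063 + 4.2000, -9.7900 + -7.2746) = (14.6063, -17.0646)
End effector: (14.6063, -17.0646)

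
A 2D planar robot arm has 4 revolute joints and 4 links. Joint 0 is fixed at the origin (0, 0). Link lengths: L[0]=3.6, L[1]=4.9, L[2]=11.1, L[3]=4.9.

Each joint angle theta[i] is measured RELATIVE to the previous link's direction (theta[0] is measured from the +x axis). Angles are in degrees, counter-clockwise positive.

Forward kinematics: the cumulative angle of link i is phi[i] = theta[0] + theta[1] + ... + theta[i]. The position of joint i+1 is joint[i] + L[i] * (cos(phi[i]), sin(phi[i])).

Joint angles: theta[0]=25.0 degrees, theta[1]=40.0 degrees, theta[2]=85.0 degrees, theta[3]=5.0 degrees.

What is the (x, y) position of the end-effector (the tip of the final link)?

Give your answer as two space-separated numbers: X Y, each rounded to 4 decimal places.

Answer: -8.7203 13.5832

Derivation:
joint[0] = (0.0000, 0.0000)  (base)
link 0: phi[0] = 25 = 25 deg
  cos(25 deg) = 0.9063, sin(25 deg) = 0.4226
  joint[1] = (0.0000, 0.0000) + 3.6 * (0.9063, 0.4226) = (0.0000 + 3.2627, 0.0000 + 1.5214) = (3.2627, 1.5214)
link 1: phi[1] = 25 + 40 = 65 deg
  cos(65 deg) = 0.4226, sin(65 deg) = 0.9063
  joint[2] = (3.2627, 1.5214) + 4.9 * (0.4226, 0.9063) = (3.2627 + 2.0708, 1.5214 + 4.4409) = (5.3335, 5.9623)
link 2: phi[2] = 25 + 40 + 85 = 150 deg
  cos(150 deg) = -0.8660, sin(150 deg) = 0.5000
  joint[3] = (5.3335, 5.9623) + 11.1 * (-0.8660, 0.5000) = (5.3335 + -9.6129, 5.9623 + 5.5500) = (-4.2793, 11.5123)
link 3: phi[3] = 25 + 40 + 85 + 5 = 155 deg
  cos(155 deg) = -0.9063, sin(155 deg) = 0.4226
  joint[4] = (-4.2793, 11.5123) + 4.9 * (-0.9063, 0.4226) = (-4.2793 + -4.4409, 11.5123 + 2.0708) = (-8.7203, 13.5832)
End effector: (-8.7203, 13.5832)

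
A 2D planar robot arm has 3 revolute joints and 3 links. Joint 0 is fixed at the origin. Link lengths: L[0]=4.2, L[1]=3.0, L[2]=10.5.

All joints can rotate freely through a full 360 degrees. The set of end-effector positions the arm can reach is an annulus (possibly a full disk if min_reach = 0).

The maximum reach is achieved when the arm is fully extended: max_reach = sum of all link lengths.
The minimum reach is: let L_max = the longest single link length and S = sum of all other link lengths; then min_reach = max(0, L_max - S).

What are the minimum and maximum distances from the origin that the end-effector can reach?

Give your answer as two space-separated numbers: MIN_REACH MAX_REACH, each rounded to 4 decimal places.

Answer: 3.3000 17.7000

Derivation:
Link lengths: [4.2, 3.0, 10.5]
max_reach = 4.2 + 3 + 10.5 = 17.7
L_max = max([4.2, 3.0, 10.5]) = 10.5
S (sum of others) = 17.7 - 10.5 = 7.2
min_reach = max(0, 10.5 - 7.2) = max(0, 3.3) = 3.3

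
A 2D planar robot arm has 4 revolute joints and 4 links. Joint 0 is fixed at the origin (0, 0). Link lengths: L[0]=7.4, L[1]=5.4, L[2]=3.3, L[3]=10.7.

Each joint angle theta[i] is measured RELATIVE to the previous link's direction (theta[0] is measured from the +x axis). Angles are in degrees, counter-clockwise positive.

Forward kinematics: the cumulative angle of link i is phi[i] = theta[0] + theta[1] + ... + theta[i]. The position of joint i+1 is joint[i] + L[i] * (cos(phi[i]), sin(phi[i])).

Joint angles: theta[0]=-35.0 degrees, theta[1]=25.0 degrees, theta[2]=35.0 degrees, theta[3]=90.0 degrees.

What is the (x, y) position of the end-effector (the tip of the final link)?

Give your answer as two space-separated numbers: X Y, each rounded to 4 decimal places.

Answer: 9.8485 5.9100

Derivation:
joint[0] = (0.0000, 0.0000)  (base)
link 0: phi[0] = -35 = -35 deg
  cos(-35 deg) = 0.8192, sin(-35 deg) = -0.5736
  joint[1] = (0.0000, 0.0000) + 7.4 * (0.8192, -0.5736) = (0.0000 + 6.0617, 0.0000 + -4.2445) = (6.0617, -4.2445)
link 1: phi[1] = -35 + 25 = -10 deg
  cos(-10 deg) = 0.9848, sin(-10 deg) = -0.1736
  joint[2] = (6.0617, -4.2445) + 5.4 * (0.9848, -0.1736) = (6.0617 + 5.3180, -4.2445 + -0.9377) = (11.3797, -5.1822)
link 2: phi[2] = -35 + 25 + 35 = 25 deg
  cos(25 deg) = 0.9063, sin(25 deg) = 0.4226
  joint[3] = (11.3797, -5.1822) + 3.3 * (0.9063, 0.4226) = (11.3797 + 2.9908, -5.1822 + 1.3946) = (14.3705, -3.7875)
link 3: phi[3] = -35 + 25 + 35 + 90 = 115 deg
  cos(115 deg) = -0.4226, sin(115 deg) = 0.9063
  joint[4] = (14.3705, -3.7875) + 10.7 * (-0.4226, 0.9063) = (14.3705 + -4.5220, -3.7875 + 9.6975) = (9.8485, 5.9100)
End effector: (9.8485, 5.9100)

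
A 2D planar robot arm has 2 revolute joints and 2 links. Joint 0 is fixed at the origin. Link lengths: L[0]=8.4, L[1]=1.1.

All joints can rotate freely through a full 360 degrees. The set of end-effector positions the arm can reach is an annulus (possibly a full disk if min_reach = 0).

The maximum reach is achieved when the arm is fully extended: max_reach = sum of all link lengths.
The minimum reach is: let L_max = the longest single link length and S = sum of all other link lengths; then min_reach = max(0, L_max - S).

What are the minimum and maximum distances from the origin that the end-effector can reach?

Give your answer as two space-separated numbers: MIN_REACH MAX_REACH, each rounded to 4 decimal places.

Link lengths: [8.4, 1.1]
max_reach = 8.4 + 1.1 = 9.5
L_max = max([8.4, 1.1]) = 8.4
S (sum of others) = 9.5 - 8.4 = 1.1
min_reach = max(0, 8.4 - 1.1) = max(0, 7.3) = 7.3

Answer: 7.3000 9.5000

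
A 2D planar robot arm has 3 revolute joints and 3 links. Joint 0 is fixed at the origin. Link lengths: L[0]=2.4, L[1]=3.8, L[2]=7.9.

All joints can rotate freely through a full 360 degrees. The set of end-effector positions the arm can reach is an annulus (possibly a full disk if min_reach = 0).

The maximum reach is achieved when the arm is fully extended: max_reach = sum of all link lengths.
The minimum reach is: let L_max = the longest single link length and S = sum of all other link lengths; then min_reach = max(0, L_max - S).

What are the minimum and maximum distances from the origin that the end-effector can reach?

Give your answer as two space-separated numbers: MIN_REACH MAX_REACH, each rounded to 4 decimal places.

Answer: 1.7000 14.1000

Derivation:
Link lengths: [2.4, 3.8, 7.9]
max_reach = 2.4 + 3.8 + 7.9 = 14.1
L_max = max([2.4, 3.8, 7.9]) = 7.9
S (sum of others) = 14.1 - 7.9 = 6.2
min_reach = max(0, 7.9 - 6.2) = max(0, 1.7) = 1.7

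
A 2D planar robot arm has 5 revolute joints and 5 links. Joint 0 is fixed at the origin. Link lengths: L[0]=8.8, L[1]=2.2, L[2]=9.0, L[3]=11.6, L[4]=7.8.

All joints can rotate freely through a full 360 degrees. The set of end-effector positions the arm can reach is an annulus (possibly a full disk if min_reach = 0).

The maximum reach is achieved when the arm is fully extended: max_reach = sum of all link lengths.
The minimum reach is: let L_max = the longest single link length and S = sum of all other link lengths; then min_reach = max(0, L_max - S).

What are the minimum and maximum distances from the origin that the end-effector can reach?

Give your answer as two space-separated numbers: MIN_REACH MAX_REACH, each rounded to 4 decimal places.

Link lengths: [8.8, 2.2, 9.0, 11.6, 7.8]
max_reach = 8.8 + 2.2 + 9 + 11.6 + 7.8 = 39.4
L_max = max([8.8, 2.2, 9.0, 11.6, 7.8]) = 11.6
S (sum of others) = 39.4 - 11.6 = 27.8
min_reach = max(0, 11.6 - 27.8) = max(0, -16.2) = 0

Answer: 0.0000 39.4000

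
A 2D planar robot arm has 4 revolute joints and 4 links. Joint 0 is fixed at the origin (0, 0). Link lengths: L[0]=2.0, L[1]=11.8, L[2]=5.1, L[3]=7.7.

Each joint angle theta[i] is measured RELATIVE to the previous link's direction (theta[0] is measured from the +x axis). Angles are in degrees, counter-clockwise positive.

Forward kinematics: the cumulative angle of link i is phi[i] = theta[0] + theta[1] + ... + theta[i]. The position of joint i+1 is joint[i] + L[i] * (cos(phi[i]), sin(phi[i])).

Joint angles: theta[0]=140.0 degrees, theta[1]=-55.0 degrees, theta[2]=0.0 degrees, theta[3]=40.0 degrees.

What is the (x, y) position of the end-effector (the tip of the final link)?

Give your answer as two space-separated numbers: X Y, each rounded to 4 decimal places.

Answer: -4.4757 24.4287

Derivation:
joint[0] = (0.0000, 0.0000)  (base)
link 0: phi[0] = 140 = 140 deg
  cos(140 deg) = -0.7660, sin(140 deg) = 0.6428
  joint[1] = (0.0000, 0.0000) + 2 * (-0.7660, 0.6428) = (0.0000 + -1.5321, 0.0000 + 1.2856) = (-1.5321, 1.2856)
link 1: phi[1] = 140 + -55 = 85 deg
  cos(85 deg) = 0.0872, sin(85 deg) = 0.9962
  joint[2] = (-1.5321, 1.2856) + 11.8 * (0.0872, 0.9962) = (-1.5321 + 1.0284, 1.2856 + 11.7551) = (-0.5037, 13.0407)
link 2: phi[2] = 140 + -55 + 0 = 85 deg
  cos(85 deg) = 0.0872, sin(85 deg) = 0.9962
  joint[3] = (-0.5037, 13.0407) + 5.1 * (0.0872, 0.9962) = (-0.5037 + 0.4445, 13.0407 + 5.0806) = (-0.0592, 18.1213)
link 3: phi[3] = 140 + -55 + 0 + 40 = 125 deg
  cos(125 deg) = -0.5736, sin(125 deg) = 0.8192
  joint[4] = (-0.0592, 18.1213) + 7.7 * (-0.5736, 0.8192) = (-0.0592 + -4.4165, 18.1213 + 6.3075) = (-4.4757, 24.4287)
End effector: (-4.4757, 24.4287)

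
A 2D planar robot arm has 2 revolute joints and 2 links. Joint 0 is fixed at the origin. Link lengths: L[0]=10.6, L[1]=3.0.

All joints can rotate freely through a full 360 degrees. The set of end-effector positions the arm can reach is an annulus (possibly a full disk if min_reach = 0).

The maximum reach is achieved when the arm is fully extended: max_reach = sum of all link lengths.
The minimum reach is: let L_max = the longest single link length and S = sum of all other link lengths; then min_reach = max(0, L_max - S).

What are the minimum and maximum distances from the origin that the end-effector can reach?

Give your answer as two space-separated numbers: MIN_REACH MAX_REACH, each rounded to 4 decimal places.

Answer: 7.6000 13.6000

Derivation:
Link lengths: [10.6, 3.0]
max_reach = 10.6 + 3 = 13.6
L_max = max([10.6, 3.0]) = 10.6
S (sum of others) = 13.6 - 10.6 = 3
min_reach = max(0, 10.6 - 3) = max(0, 7.6) = 7.6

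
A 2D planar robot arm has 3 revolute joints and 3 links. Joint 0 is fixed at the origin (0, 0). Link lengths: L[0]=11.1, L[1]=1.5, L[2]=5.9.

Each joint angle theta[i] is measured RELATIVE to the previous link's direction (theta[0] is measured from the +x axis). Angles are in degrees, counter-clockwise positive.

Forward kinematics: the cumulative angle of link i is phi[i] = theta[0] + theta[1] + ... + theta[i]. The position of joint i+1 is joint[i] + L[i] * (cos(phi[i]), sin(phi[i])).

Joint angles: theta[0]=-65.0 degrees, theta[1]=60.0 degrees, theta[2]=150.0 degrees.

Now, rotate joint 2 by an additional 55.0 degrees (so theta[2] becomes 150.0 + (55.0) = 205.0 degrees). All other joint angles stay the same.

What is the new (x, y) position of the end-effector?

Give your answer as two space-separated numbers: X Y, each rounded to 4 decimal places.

joint[0] = (0.0000, 0.0000)  (base)
link 0: phi[0] = -65 = -65 deg
  cos(-65 deg) = 0.4226, sin(-65 deg) = -0.9063
  joint[1] = (0.0000, 0.0000) + 11.1 * (0.4226, -0.9063) = (0.0000 + 4.6911, 0.0000 + -10.0600) = (4.6911, -10.0600)
link 1: phi[1] = -65 + 60 = -5 deg
  cos(-5 deg) = 0.9962, sin(-5 deg) = -0.0872
  joint[2] = (4.6911, -10.0600) + 1.5 * (0.9962, -0.0872) = (4.6911 + 1.4943, -10.0600 + -0.1307) = (6.1854, -10.1908)
link 2: phi[2] = -65 + 60 + 205 = 200 deg
  cos(200 deg) = -0.9397, sin(200 deg) = -0.3420
  joint[3] = (6.1854, -10.1908) + 5.9 * (-0.9397, -0.3420) = (6.1854 + -5.5442, -10.1908 + -2.0179) = (0.6412, -12.2087)
End effector: (0.6412, -12.2087)

Answer: 0.6412 -12.2087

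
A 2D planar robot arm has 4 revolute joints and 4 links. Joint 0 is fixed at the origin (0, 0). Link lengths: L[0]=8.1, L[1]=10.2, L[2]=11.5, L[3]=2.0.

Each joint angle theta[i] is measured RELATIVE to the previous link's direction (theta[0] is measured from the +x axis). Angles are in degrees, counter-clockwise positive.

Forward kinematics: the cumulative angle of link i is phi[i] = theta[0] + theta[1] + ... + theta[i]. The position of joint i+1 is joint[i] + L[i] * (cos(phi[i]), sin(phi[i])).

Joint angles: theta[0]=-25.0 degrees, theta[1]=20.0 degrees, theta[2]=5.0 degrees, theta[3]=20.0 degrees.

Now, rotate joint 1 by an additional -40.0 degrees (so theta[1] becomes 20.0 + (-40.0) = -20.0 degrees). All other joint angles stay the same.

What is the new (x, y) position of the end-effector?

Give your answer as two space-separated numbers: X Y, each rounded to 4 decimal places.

joint[0] = (0.0000, 0.0000)  (base)
link 0: phi[0] = -25 = -25 deg
  cos(-25 deg) = 0.9063, sin(-25 deg) = -0.4226
  joint[1] = (0.0000, 0.0000) + 8.1 * (0.9063, -0.4226) = (0.0000 + 7.3411, 0.0000 + -3.4232) = (7.3411, -3.4232)
link 1: phi[1] = -25 + -20 = -45 deg
  cos(-45 deg) = 0.7071, sin(-45 deg) = -0.7071
  joint[2] = (7.3411, -3.4232) + 10.2 * (0.7071, -0.7071) = (7.3411 + 7.2125, -3.4232 + -7.2125) = (14.5536, -10.6357)
link 2: phi[2] = -25 + -20 + 5 = -40 deg
  cos(-40 deg) = 0.7660, sin(-40 deg) = -0.6428
  joint[3] = (14.5536, -10.6357) + 11.5 * (0.7660, -0.6428) = (14.5536 + 8.8095, -10.6357 + -7.3921) = (23.3631, -18.0278)
link 3: phi[3] = -25 + -20 + 5 + 20 = -20 deg
  cos(-20 deg) = 0.9397, sin(-20 deg) = -0.3420
  joint[4] = (23.3631, -18.0278) + 2 * (0.9397, -0.3420) = (23.3631 + 1.8794, -18.0278 + -0.6840) = (25.2425, -18.7118)
End effector: (25.2425, -18.7118)

Answer: 25.2425 -18.7118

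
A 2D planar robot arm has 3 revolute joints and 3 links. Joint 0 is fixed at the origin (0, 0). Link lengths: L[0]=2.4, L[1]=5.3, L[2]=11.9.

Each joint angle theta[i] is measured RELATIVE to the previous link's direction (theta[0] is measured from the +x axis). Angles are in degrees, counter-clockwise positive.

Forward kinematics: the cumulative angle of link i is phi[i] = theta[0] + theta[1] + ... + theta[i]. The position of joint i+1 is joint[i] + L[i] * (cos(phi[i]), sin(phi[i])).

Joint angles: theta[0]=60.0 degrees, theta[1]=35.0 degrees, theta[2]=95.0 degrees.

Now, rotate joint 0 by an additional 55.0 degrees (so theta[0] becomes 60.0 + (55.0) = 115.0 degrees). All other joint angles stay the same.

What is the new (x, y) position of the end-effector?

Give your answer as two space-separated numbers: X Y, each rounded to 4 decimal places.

Answer: -10.6334 -5.9599

Derivation:
joint[0] = (0.0000, 0.0000)  (base)
link 0: phi[0] = 115 = 115 deg
  cos(115 deg) = -0.4226, sin(115 deg) = 0.9063
  joint[1] = (0.0000, 0.0000) + 2.4 * (-0.4226, 0.9063) = (0.0000 + -1.0143, 0.0000 + 2.1751) = (-1.0143, 2.1751)
link 1: phi[1] = 115 + 35 = 150 deg
  cos(150 deg) = -0.8660, sin(150 deg) = 0.5000
  joint[2] = (-1.0143, 2.1751) + 5.3 * (-0.8660, 0.5000) = (-1.0143 + -4.5899, 2.1751 + 2.6500) = (-5.6042, 4.8251)
link 2: phi[2] = 115 + 35 + 95 = 245 deg
  cos(245 deg) = -0.4226, sin(245 deg) = -0.9063
  joint[3] = (-5.6042, 4.8251) + 11.9 * (-0.4226, -0.9063) = (-5.6042 + -5.0292, 4.8251 + -10.7851) = (-10.6334, -5.9599)
End effector: (-10.6334, -5.9599)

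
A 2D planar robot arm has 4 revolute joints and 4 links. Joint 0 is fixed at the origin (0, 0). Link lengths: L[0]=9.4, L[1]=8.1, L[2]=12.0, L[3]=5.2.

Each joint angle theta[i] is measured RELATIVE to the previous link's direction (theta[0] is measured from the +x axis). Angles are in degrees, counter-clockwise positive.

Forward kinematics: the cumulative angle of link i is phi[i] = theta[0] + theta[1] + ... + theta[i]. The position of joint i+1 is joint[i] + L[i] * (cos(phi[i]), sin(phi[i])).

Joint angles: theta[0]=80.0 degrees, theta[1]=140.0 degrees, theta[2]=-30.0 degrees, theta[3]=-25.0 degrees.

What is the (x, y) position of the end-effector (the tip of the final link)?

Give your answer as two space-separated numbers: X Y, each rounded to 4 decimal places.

Answer: -21.4132 3.3127

Derivation:
joint[0] = (0.0000, 0.0000)  (base)
link 0: phi[0] = 80 = 80 deg
  cos(80 deg) = 0.1736, sin(80 deg) = 0.9848
  joint[1] = (0.0000, 0.0000) + 9.4 * (0.1736, 0.9848) = (0.0000 + 1.6323, 0.0000 + 9.2572) = (1.6323, 9.2572)
link 1: phi[1] = 80 + 140 = 220 deg
  cos(220 deg) = -0.7660, sin(220 deg) = -0.6428
  joint[2] = (1.6323, 9.2572) + 8.1 * (-0.7660, -0.6428) = (1.6323 + -6.2050, 9.2572 + -5.2066) = (-4.5727, 4.0506)
link 2: phi[2] = 80 + 140 + -30 = 190 deg
  cos(190 deg) = -0.9848, sin(190 deg) = -0.1736
  joint[3] = (-4.5727, 4.0506) + 12 * (-0.9848, -0.1736) = (-4.5727 + -11.8177, 4.0506 + -2.0838) = (-16.3904, 1.9668)
link 3: phi[3] = 80 + 140 + -30 + -25 = 165 deg
  cos(165 deg) = -0.9659, sin(165 deg) = 0.2588
  joint[4] = (-16.3904, 1.9668) + 5.2 * (-0.9659, 0.2588) = (-16.3904 + -5.0228, 1.9668 + 1.3459) = (-21.4132, 3.3127)
End effector: (-21.4132, 3.3127)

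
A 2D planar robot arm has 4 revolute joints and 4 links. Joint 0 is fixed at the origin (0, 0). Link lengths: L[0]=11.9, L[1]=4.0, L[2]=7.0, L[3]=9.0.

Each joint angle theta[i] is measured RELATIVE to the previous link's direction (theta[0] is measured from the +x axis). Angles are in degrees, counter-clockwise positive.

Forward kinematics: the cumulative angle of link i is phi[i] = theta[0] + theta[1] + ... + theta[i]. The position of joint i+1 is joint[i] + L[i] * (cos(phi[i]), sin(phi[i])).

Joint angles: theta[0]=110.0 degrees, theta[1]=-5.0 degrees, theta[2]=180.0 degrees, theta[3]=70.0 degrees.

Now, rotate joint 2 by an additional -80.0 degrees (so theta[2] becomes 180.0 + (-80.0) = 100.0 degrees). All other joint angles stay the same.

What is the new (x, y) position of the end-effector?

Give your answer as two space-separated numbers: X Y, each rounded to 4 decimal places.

Answer: -10.6651 3.1220

Derivation:
joint[0] = (0.0000, 0.0000)  (base)
link 0: phi[0] = 110 = 110 deg
  cos(110 deg) = -0.3420, sin(110 deg) = 0.9397
  joint[1] = (0.0000, 0.0000) + 11.9 * (-0.3420, 0.9397) = (0.0000 + -4.0700, 0.0000 + 11.1823) = (-4.0700, 11.1823)
link 1: phi[1] = 110 + -5 = 105 deg
  cos(105 deg) = -0.2588, sin(105 deg) = 0.9659
  joint[2] = (-4.0700, 11.1823) + 4 * (-0.2588, 0.9659) = (-4.0700 + -1.0353, 11.1823 + 3.8637) = (-5.1053, 15.0460)
link 2: phi[2] = 110 + -5 + 100 = 205 deg
  cos(205 deg) = -0.9063, sin(205 deg) = -0.4226
  joint[3] = (-5.1053, 15.0460) + 7 * (-0.9063, -0.4226) = (-5.1053 + -6.3442, 15.0460 + -2.9583) = (-11.4495, 12.0877)
link 3: phi[3] = 110 + -5 + 100 + 70 = 275 deg
  cos(275 deg) = 0.0872, sin(275 deg) = -0.9962
  joint[4] = (-11.4495, 12.0877) + 9 * (0.0872, -0.9962) = (-11.4495 + 0.7844, 12.0877 + -8.9658) = (-10.6651, 3.1220)
End effector: (-10.6651, 3.1220)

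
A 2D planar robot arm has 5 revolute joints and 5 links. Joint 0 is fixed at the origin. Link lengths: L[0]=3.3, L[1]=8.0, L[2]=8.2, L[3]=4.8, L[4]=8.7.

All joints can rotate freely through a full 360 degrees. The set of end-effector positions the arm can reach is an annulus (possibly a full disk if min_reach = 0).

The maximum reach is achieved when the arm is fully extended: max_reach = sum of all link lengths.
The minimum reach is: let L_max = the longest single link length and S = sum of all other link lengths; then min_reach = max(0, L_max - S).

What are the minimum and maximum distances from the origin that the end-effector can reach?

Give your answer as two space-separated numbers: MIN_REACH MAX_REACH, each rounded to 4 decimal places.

Link lengths: [3.3, 8.0, 8.2, 4.8, 8.7]
max_reach = 3.3 + 8 + 8.2 + 4.8 + 8.7 = 33
L_max = max([3.3, 8.0, 8.2, 4.8, 8.7]) = 8.7
S (sum of others) = 33 - 8.7 = 24.3
min_reach = max(0, 8.7 - 24.3) = max(0, -15.6) = 0

Answer: 0.0000 33.0000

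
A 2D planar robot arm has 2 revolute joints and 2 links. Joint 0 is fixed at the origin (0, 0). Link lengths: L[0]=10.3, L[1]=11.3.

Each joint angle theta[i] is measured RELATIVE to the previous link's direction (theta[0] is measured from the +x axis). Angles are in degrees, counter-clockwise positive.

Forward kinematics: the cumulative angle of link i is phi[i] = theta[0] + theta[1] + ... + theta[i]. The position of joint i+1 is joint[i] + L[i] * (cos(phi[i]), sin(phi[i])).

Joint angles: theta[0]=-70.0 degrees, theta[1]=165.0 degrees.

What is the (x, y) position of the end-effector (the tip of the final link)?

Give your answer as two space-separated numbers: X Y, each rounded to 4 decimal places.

Answer: 2.5379 1.5782

Derivation:
joint[0] = (0.0000, 0.0000)  (base)
link 0: phi[0] = -70 = -70 deg
  cos(-70 deg) = 0.3420, sin(-70 deg) = -0.9397
  joint[1] = (0.0000, 0.0000) + 10.3 * (0.3420, -0.9397) = (0.0000 + 3.5228, 0.0000 + -9.6788) = (3.5228, -9.6788)
link 1: phi[1] = -70 + 165 = 95 deg
  cos(95 deg) = -0.0872, sin(95 deg) = 0.9962
  joint[2] = (3.5228, -9.6788) + 11.3 * (-0.0872, 0.9962) = (3.5228 + -0.9849, -9.6788 + 11.2570) = (2.5379, 1.5782)
End effector: (2.5379, 1.5782)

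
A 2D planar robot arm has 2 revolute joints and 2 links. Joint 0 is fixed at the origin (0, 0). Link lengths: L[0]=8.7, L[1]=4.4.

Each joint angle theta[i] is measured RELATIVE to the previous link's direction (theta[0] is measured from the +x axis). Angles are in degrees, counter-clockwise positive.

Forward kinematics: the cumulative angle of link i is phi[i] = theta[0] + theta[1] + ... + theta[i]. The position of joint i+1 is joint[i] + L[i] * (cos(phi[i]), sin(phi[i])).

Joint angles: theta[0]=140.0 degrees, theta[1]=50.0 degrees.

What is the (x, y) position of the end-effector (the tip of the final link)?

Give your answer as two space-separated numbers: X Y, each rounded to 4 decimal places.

joint[0] = (0.0000, 0.0000)  (base)
link 0: phi[0] = 140 = 140 deg
  cos(140 deg) = -0.7660, sin(140 deg) = 0.6428
  joint[1] = (0.0000, 0.0000) + 8.7 * (-0.7660, 0.6428) = (0.0000 + -6.6646, 0.0000 + 5.5923) = (-6.6646, 5.5923)
link 1: phi[1] = 140 + 50 = 190 deg
  cos(190 deg) = -0.9848, sin(190 deg) = -0.1736
  joint[2] = (-6.6646, 5.5923) + 4.4 * (-0.9848, -0.1736) = (-6.6646 + -4.3332, 5.5923 + -0.7641) = (-10.9977, 4.8282)
End effector: (-10.9977, 4.8282)

Answer: -10.9977 4.8282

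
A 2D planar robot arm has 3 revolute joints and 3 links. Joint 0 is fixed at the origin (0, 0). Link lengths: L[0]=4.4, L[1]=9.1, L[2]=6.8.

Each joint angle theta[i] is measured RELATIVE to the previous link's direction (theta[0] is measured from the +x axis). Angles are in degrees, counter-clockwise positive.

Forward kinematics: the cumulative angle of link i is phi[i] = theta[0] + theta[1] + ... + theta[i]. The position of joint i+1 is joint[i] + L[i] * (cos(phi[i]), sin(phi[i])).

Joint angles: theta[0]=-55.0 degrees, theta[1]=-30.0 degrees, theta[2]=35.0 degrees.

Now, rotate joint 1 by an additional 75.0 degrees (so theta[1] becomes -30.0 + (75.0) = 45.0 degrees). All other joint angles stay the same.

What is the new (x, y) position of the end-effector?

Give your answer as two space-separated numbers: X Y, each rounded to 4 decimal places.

joint[0] = (0.0000, 0.0000)  (base)
link 0: phi[0] = -55 = -55 deg
  cos(-55 deg) = 0.5736, sin(-55 deg) = -0.8192
  joint[1] = (0.0000, 0.0000) + 4.4 * (0.5736, -0.8192) = (0.0000 + 2.5237, 0.0000 + -3.6043) = (2.5237, -3.6043)
link 1: phi[1] = -55 + 45 = -10 deg
  cos(-10 deg) = 0.9848, sin(-10 deg) = -0.1736
  joint[2] = (2.5237, -3.6043) + 9.1 * (0.9848, -0.1736) = (2.5237 + 8.9618, -3.6043 + -1.5802) = (11.4855, -5.1845)
link 2: phi[2] = -55 + 45 + 35 = 25 deg
  cos(25 deg) = 0.9063, sin(25 deg) = 0.4226
  joint[3] = (11.4855, -5.1845) + 6.8 * (0.9063, 0.4226) = (11.4855 + 6.1629, -5.1845 + 2.8738) = (17.6484, -2.3107)
End effector: (17.6484, -2.3107)

Answer: 17.6484 -2.3107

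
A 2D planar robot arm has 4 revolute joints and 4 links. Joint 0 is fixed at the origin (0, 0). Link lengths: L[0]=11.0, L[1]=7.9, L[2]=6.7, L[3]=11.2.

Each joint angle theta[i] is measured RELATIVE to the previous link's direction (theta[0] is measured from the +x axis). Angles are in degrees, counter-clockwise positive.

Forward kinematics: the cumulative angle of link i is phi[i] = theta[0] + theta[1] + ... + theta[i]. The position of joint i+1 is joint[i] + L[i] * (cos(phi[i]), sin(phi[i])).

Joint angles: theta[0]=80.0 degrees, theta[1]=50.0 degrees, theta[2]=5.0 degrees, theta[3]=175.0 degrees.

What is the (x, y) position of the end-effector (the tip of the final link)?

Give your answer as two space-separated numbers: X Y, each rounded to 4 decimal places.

Answer: -0.7063 13.0426

Derivation:
joint[0] = (0.0000, 0.0000)  (base)
link 0: phi[0] = 80 = 80 deg
  cos(80 deg) = 0.1736, sin(80 deg) = 0.9848
  joint[1] = (0.0000, 0.0000) + 11 * (0.1736, 0.9848) = (0.0000 + 1.9101, 0.0000 + 10.8329) = (1.9101, 10.8329)
link 1: phi[1] = 80 + 50 = 130 deg
  cos(130 deg) = -0.6428, sin(130 deg) = 0.7660
  joint[2] = (1.9101, 10.8329) + 7.9 * (-0.6428, 0.7660) = (1.9101 + -5.0780, 10.8329 + 6.0518) = (-3.1679, 16.8846)
link 2: phi[2] = 80 + 50 + 5 = 135 deg
  cos(135 deg) = -0.7071, sin(135 deg) = 0.7071
  joint[3] = (-3.1679, 16.8846) + 6.7 * (-0.7071, 0.7071) = (-3.1679 + -4.7376, 16.8846 + 4.7376) = (-7.9055, 21.6223)
link 3: phi[3] = 80 + 50 + 5 + 175 = 310 deg
  cos(310 deg) = 0.6428, sin(310 deg) = -0.7660
  joint[4] = (-7.9055, 21.6223) + 11.2 * (0.6428, -0.7660) = (-7.9055 + 7.1992, 21.6223 + -8.5797) = (-0.7063, 13.0426)
End effector: (-0.7063, 13.0426)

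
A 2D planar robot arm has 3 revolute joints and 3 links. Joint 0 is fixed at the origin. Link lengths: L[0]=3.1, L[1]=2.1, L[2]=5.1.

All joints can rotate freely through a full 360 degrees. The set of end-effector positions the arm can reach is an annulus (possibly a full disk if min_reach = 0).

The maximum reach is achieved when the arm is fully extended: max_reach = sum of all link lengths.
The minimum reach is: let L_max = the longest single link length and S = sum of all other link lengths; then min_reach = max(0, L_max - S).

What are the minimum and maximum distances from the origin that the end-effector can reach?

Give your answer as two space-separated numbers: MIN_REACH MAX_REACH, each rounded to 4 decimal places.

Link lengths: [3.1, 2.1, 5.1]
max_reach = 3.1 + 2.1 + 5.1 = 10.3
L_max = max([3.1, 2.1, 5.1]) = 5.1
S (sum of others) = 10.3 - 5.1 = 5.2
min_reach = max(0, 5.1 - 5.2) = max(0, -0.1) = 0

Answer: 0.0000 10.3000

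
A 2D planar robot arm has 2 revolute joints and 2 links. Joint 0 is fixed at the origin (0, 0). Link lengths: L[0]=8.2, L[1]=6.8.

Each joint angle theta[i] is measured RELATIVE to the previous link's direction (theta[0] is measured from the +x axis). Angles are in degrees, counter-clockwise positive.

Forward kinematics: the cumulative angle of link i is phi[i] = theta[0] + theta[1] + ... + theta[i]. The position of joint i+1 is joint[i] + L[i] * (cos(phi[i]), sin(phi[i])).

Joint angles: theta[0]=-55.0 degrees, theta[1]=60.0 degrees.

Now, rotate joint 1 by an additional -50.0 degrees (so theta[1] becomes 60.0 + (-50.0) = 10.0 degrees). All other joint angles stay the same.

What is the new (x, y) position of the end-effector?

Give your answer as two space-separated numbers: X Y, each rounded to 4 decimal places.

joint[0] = (0.0000, 0.0000)  (base)
link 0: phi[0] = -55 = -55 deg
  cos(-55 deg) = 0.5736, sin(-55 deg) = -0.8192
  joint[1] = (0.0000, 0.0000) + 8.2 * (0.5736, -0.8192) = (0.0000 + 4.7033, 0.0000 + -6.7170) = (4.7033, -6.7170)
link 1: phi[1] = -55 + 10 = -45 deg
  cos(-45 deg) = 0.7071, sin(-45 deg) = -0.7071
  joint[2] = (4.7033, -6.7170) + 6.8 * (0.7071, -0.7071) = (4.7033 + 4.8083, -6.7170 + -4.8083) = (9.5117, -11.5254)
End effector: (9.5117, -11.5254)

Answer: 9.5117 -11.5254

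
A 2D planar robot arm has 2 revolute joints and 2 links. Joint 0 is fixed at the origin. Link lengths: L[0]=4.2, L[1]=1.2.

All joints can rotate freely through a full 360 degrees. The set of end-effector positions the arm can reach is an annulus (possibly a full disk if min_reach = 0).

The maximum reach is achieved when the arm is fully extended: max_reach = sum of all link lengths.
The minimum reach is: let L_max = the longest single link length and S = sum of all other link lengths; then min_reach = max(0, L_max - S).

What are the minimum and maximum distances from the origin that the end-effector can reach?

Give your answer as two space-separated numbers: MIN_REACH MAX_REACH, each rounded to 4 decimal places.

Link lengths: [4.2, 1.2]
max_reach = 4.2 + 1.2 = 5.4
L_max = max([4.2, 1.2]) = 4.2
S (sum of others) = 5.4 - 4.2 = 1.2
min_reach = max(0, 4.2 - 1.2) = max(0, 3) = 3

Answer: 3.0000 5.4000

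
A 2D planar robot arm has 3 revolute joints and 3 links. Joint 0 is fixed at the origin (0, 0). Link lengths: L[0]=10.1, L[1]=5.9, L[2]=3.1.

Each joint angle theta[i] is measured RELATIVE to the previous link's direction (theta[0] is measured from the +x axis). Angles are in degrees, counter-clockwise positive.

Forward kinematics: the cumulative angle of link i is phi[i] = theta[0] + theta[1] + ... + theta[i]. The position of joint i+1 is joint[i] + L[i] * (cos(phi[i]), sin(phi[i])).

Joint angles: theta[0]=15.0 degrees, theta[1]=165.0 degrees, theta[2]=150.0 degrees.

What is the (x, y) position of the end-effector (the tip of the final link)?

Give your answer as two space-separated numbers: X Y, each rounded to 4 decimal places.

joint[0] = (0.0000, 0.0000)  (base)
link 0: phi[0] = 15 = 15 deg
  cos(15 deg) = 0.9659, sin(15 deg) = 0.2588
  joint[1] = (0.0000, 0.0000) + 10.1 * (0.9659, 0.2588) = (0.0000 + 9.7559, 0.0000 + 2.6141) = (9.7559, 2.6141)
link 1: phi[1] = 15 + 165 = 180 deg
  cos(180 deg) = -1.0000, sin(180 deg) = 0.0000
  joint[2] = (9.7559, 2.6141) + 5.9 * (-1.0000, 0.0000) = (9.7559 + -5.9000, 2.6141 + 0.0000) = (3.8559, 2.6141)
link 2: phi[2] = 15 + 165 + 150 = 330 deg
  cos(330 deg) = 0.8660, sin(330 deg) = -0.5000
  joint[3] = (3.8559, 2.6141) + 3.1 * (0.8660, -0.5000) = (3.8559 + 2.6847, 2.6141 + -1.5500) = (6.5405, 1.0641)
End effector: (6.5405, 1.0641)

Answer: 6.5405 1.0641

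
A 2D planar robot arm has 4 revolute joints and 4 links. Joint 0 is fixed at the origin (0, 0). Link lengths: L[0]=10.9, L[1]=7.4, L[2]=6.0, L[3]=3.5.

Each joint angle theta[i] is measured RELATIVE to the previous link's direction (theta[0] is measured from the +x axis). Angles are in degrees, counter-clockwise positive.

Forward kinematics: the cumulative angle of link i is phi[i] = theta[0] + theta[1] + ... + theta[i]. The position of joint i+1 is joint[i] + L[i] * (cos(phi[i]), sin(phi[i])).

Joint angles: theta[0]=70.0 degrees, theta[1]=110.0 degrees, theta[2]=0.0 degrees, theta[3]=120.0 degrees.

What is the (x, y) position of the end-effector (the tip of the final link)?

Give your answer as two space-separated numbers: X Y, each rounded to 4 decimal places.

Answer: -7.9220 7.2116

Derivation:
joint[0] = (0.0000, 0.0000)  (base)
link 0: phi[0] = 70 = 70 deg
  cos(70 deg) = 0.3420, sin(70 deg) = 0.9397
  joint[1] = (0.0000, 0.0000) + 10.9 * (0.3420, 0.9397) = (0.0000 + 3.7280, 0.0000 + 10.2426) = (3.7280, 10.2426)
link 1: phi[1] = 70 + 110 = 180 deg
  cos(180 deg) = -1.0000, sin(180 deg) = 0.0000
  joint[2] = (3.7280, 10.2426) + 7.4 * (-1.0000, 0.0000) = (3.7280 + -7.4000, 10.2426 + 0.0000) = (-3.6720, 10.2426)
link 2: phi[2] = 70 + 110 + 0 = 180 deg
  cos(180 deg) = -1.0000, sin(180 deg) = 0.0000
  joint[3] = (-3.6720, 10.2426) + 6 * (-1.0000, 0.0000) = (-3.6720 + -6.0000, 10.2426 + 0.0000) = (-9.6720, 10.2426)
link 3: phi[3] = 70 + 110 + 0 + 120 = 300 deg
  cos(300 deg) = 0.5000, sin(300 deg) = -0.8660
  joint[4] = (-9.6720, 10.2426) + 3.5 * (0.5000, -0.8660) = (-9.6720 + 1.7500, 10.2426 + -3.0311) = (-7.9220, 7.2116)
End effector: (-7.9220, 7.2116)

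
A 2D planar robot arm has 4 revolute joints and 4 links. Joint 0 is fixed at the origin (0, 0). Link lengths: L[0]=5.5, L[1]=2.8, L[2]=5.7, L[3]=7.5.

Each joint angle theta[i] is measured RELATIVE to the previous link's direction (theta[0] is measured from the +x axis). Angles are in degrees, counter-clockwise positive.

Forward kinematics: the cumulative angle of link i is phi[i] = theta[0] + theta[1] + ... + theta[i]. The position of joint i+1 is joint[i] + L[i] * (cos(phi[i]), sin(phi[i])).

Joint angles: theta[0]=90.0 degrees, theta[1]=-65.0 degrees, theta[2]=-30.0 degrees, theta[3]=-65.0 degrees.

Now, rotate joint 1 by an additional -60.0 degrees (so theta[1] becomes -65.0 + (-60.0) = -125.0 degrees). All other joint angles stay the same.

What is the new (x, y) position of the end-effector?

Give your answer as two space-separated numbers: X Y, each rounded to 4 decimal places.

joint[0] = (0.0000, 0.0000)  (base)
link 0: phi[0] = 90 = 90 deg
  cos(90 deg) = 0.0000, sin(90 deg) = 1.0000
  joint[1] = (0.0000, 0.0000) + 5.5 * (0.0000, 1.0000) = (0.0000 + 0.0000, 0.0000 + 5.5000) = (0.0000, 5.5000)
link 1: phi[1] = 90 + -125 = -35 deg
  cos(-35 deg) = 0.8192, sin(-35 deg) = -0.5736
  joint[2] = (0.0000, 5.5000) + 2.8 * (0.8192, -0.5736) = (0.0000 + 2.2936, 5.5000 + -1.6060) = (2.2936, 3.8940)
link 2: phi[2] = 90 + -125 + -30 = -65 deg
  cos(-65 deg) = 0.4226, sin(-65 deg) = -0.9063
  joint[3] = (2.2936, 3.8940) + 5.7 * (0.4226, -0.9063) = (2.2936 + 2.4089, 3.8940 + -5.1660) = (4.7025, -1.2720)
link 3: phi[3] = 90 + -125 + -30 + -65 = -130 deg
  cos(-130 deg) = -0.6428, sin(-130 deg) = -0.7660
  joint[4] = (4.7025, -1.2720) + 7.5 * (-0.6428, -0.7660) = (4.7025 + -4.8209, -1.2720 + -5.7453) = (-0.1184, -7.0173)
End effector: (-0.1184, -7.0173)

Answer: -0.1184 -7.0173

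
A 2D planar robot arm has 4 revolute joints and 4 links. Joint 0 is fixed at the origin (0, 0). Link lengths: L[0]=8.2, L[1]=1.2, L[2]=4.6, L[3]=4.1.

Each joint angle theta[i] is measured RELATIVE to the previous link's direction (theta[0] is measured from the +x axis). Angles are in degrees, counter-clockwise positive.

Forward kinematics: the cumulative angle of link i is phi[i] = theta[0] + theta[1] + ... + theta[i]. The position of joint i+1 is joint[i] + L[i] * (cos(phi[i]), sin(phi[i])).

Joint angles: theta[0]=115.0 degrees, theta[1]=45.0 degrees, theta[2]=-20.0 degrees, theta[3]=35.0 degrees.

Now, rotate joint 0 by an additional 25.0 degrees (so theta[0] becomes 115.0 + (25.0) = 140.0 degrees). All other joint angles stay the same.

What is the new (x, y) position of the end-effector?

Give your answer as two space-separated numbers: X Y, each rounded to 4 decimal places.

Answer: -15.7730 4.9546

Derivation:
joint[0] = (0.0000, 0.0000)  (base)
link 0: phi[0] = 140 = 140 deg
  cos(140 deg) = -0.7660, sin(140 deg) = 0.6428
  joint[1] = (0.0000, 0.0000) + 8.2 * (-0.7660, 0.6428) = (0.0000 + -6.2816, 0.0000 + 5.2709) = (-6.2816, 5.2709)
link 1: phi[1] = 140 + 45 = 185 deg
  cos(185 deg) = -0.9962, sin(185 deg) = -0.0872
  joint[2] = (-6.2816, 5.2709) + 1.2 * (-0.9962, -0.0872) = (-6.2816 + -1.1954, 5.2709 + -0.1046) = (-7.4770, 5.1663)
link 2: phi[2] = 140 + 45 + -20 = 165 deg
  cos(165 deg) = -0.9659, sin(165 deg) = 0.2588
  joint[3] = (-7.4770, 5.1663) + 4.6 * (-0.9659, 0.2588) = (-7.4770 + -4.4433, 5.1663 + 1.1906) = (-11.9203, 6.3568)
link 3: phi[3] = 140 + 45 + -20 + 35 = 200 deg
  cos(200 deg) = -0.9397, sin(200 deg) = -0.3420
  joint[4] = (-11.9203, 6.3568) + 4.1 * (-0.9397, -0.3420) = (-11.9203 + -3.8527, 6.3568 + -1.4023) = (-15.7730, 4.9546)
End effector: (-15.7730, 4.9546)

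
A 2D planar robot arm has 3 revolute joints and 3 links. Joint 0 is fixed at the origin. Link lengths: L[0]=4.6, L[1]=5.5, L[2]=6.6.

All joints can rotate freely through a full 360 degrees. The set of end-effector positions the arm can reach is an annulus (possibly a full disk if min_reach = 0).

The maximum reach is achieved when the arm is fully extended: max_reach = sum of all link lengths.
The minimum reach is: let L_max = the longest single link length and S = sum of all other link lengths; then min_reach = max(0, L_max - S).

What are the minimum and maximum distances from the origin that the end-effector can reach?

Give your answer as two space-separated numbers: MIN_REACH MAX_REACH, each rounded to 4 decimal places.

Link lengths: [4.6, 5.5, 6.6]
max_reach = 4.6 + 5.5 + 6.6 = 16.7
L_max = max([4.6, 5.5, 6.6]) = 6.6
S (sum of others) = 16.7 - 6.6 = 10.1
min_reach = max(0, 6.6 - 10.1) = max(0, -3.5) = 0

Answer: 0.0000 16.7000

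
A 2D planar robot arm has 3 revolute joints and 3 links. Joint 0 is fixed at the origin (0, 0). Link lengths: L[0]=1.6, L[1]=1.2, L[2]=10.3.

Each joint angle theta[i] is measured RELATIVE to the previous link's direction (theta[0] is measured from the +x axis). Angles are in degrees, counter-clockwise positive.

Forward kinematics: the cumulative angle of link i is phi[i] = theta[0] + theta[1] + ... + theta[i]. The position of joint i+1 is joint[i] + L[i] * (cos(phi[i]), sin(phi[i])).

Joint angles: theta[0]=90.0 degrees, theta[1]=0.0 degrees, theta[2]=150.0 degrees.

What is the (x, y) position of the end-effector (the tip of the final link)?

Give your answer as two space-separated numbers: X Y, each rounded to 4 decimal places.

joint[0] = (0.0000, 0.0000)  (base)
link 0: phi[0] = 90 = 90 deg
  cos(90 deg) = 0.0000, sin(90 deg) = 1.0000
  joint[1] = (0.0000, 0.0000) + 1.6 * (0.0000, 1.0000) = (0.0000 + 0.0000, 0.0000 + 1.6000) = (0.0000, 1.6000)
link 1: phi[1] = 90 + 0 = 90 deg
  cos(90 deg) = 0.0000, sin(90 deg) = 1.0000
  joint[2] = (0.0000, 1.6000) + 1.2 * (0.0000, 1.0000) = (0.0000 + 0.0000, 1.6000 + 1.2000) = (0.0000, 2.8000)
link 2: phi[2] = 90 + 0 + 150 = 240 deg
  cos(240 deg) = -0.5000, sin(240 deg) = -0.8660
  joint[3] = (0.0000, 2.8000) + 10.3 * (-0.5000, -0.8660) = (0.0000 + -5.1500, 2.8000 + -8.9201) = (-5.1500, -6.1201)
End effector: (-5.1500, -6.1201)

Answer: -5.1500 -6.1201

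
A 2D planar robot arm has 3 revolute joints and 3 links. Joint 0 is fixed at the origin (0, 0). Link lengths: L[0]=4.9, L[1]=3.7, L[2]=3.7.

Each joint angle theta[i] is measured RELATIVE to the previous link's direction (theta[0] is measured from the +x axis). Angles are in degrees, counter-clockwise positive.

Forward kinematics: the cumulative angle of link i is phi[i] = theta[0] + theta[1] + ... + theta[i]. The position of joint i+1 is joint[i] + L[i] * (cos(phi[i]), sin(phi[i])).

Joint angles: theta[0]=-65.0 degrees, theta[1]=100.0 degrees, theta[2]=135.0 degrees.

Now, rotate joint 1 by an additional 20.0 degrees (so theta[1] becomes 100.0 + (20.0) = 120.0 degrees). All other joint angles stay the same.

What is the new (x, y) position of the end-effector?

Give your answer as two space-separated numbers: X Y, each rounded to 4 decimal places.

joint[0] = (0.0000, 0.0000)  (base)
link 0: phi[0] = -65 = -65 deg
  cos(-65 deg) = 0.4226, sin(-65 deg) = -0.9063
  joint[1] = (0.0000, 0.0000) + 4.9 * (0.4226, -0.9063) = (0.0000 + 2.0708, 0.0000 + -4.4409) = (2.0708, -4.4409)
link 1: phi[1] = -65 + 120 = 55 deg
  cos(55 deg) = 0.5736, sin(55 deg) = 0.8192
  joint[2] = (2.0708, -4.4409) + 3.7 * (0.5736, 0.8192) = (2.0708 + 2.1222, -4.4409 + 3.0309) = (4.1931, -1.4100)
link 2: phi[2] = -65 + 120 + 135 = 190 deg
  cos(190 deg) = -0.9848, sin(190 deg) = -0.1736
  joint[3] = (4.1931, -1.4100) + 3.7 * (-0.9848, -0.1736) = (4.1931 + -3.6438, -1.4100 + -0.6425) = (0.5493, -2.0525)
End effector: (0.5493, -2.0525)

Answer: 0.5493 -2.0525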